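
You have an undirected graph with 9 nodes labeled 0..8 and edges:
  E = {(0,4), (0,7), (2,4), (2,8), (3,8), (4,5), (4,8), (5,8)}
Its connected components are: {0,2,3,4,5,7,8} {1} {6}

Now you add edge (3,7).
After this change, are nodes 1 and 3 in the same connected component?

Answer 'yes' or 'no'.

Answer: no

Derivation:
Initial components: {0,2,3,4,5,7,8} {1} {6}
Adding edge (3,7): both already in same component {0,2,3,4,5,7,8}. No change.
New components: {0,2,3,4,5,7,8} {1} {6}
Are 1 and 3 in the same component? no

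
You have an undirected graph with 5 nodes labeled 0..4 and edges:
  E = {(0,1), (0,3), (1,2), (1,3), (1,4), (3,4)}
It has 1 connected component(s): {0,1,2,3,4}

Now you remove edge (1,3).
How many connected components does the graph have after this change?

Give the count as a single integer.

Answer: 1

Derivation:
Initial component count: 1
Remove (1,3): not a bridge. Count unchanged: 1.
  After removal, components: {0,1,2,3,4}
New component count: 1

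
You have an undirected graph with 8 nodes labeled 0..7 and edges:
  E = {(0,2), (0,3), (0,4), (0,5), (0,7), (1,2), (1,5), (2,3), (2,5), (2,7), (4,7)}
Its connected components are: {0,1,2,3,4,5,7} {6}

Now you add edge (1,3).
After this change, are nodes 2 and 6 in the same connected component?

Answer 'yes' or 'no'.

Answer: no

Derivation:
Initial components: {0,1,2,3,4,5,7} {6}
Adding edge (1,3): both already in same component {0,1,2,3,4,5,7}. No change.
New components: {0,1,2,3,4,5,7} {6}
Are 2 and 6 in the same component? no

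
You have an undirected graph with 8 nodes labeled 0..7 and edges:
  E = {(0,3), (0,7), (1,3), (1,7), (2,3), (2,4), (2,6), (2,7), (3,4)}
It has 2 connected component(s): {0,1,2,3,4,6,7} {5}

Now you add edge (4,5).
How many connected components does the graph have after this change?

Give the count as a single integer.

Answer: 1

Derivation:
Initial component count: 2
Add (4,5): merges two components. Count decreases: 2 -> 1.
New component count: 1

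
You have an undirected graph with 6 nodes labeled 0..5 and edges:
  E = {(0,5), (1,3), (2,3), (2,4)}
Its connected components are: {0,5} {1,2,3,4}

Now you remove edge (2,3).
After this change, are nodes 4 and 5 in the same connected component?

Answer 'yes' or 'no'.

Initial components: {0,5} {1,2,3,4}
Removing edge (2,3): it was a bridge — component count 2 -> 3.
New components: {0,5} {1,3} {2,4}
Are 4 and 5 in the same component? no

Answer: no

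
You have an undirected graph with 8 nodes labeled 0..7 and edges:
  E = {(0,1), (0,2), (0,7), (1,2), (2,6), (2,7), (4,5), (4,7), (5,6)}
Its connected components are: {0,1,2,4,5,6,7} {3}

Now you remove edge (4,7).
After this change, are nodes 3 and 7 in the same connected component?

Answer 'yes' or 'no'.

Initial components: {0,1,2,4,5,6,7} {3}
Removing edge (4,7): not a bridge — component count unchanged at 2.
New components: {0,1,2,4,5,6,7} {3}
Are 3 and 7 in the same component? no

Answer: no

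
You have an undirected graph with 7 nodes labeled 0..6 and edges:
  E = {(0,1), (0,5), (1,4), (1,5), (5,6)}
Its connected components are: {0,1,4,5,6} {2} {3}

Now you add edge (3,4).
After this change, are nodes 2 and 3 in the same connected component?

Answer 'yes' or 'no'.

Initial components: {0,1,4,5,6} {2} {3}
Adding edge (3,4): merges {3} and {0,1,4,5,6}.
New components: {0,1,3,4,5,6} {2}
Are 2 and 3 in the same component? no

Answer: no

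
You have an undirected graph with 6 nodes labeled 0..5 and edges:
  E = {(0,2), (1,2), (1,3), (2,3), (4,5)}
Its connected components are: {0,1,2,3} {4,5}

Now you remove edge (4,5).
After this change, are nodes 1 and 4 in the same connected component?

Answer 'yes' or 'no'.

Answer: no

Derivation:
Initial components: {0,1,2,3} {4,5}
Removing edge (4,5): it was a bridge — component count 2 -> 3.
New components: {0,1,2,3} {4} {5}
Are 1 and 4 in the same component? no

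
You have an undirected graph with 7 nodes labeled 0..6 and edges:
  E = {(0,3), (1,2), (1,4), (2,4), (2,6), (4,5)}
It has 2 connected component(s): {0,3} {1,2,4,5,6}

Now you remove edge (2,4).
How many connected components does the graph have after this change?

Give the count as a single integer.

Answer: 2

Derivation:
Initial component count: 2
Remove (2,4): not a bridge. Count unchanged: 2.
  After removal, components: {0,3} {1,2,4,5,6}
New component count: 2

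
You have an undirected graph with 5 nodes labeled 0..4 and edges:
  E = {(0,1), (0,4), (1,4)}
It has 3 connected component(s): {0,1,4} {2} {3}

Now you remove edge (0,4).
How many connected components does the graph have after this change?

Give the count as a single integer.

Answer: 3

Derivation:
Initial component count: 3
Remove (0,4): not a bridge. Count unchanged: 3.
  After removal, components: {0,1,4} {2} {3}
New component count: 3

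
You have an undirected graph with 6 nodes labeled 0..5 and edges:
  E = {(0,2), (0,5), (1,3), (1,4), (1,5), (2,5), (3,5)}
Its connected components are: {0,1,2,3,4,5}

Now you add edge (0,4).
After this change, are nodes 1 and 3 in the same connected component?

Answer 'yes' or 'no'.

Answer: yes

Derivation:
Initial components: {0,1,2,3,4,5}
Adding edge (0,4): both already in same component {0,1,2,3,4,5}. No change.
New components: {0,1,2,3,4,5}
Are 1 and 3 in the same component? yes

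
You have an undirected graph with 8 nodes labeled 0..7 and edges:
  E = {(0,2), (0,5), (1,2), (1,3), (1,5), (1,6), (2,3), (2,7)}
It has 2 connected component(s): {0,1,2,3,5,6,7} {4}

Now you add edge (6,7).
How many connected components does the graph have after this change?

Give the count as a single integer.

Initial component count: 2
Add (6,7): endpoints already in same component. Count unchanged: 2.
New component count: 2

Answer: 2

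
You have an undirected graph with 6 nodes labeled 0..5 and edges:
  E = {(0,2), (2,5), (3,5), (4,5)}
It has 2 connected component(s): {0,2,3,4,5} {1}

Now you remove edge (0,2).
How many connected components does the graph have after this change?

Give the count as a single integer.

Answer: 3

Derivation:
Initial component count: 2
Remove (0,2): it was a bridge. Count increases: 2 -> 3.
  After removal, components: {0} {1} {2,3,4,5}
New component count: 3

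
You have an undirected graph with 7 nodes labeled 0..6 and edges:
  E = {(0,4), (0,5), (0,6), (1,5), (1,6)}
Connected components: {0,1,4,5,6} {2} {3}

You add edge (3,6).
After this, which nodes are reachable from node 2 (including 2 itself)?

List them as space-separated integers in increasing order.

Answer: 2

Derivation:
Before: nodes reachable from 2: {2}
Adding (3,6): merges two components, but neither contains 2. Reachability from 2 unchanged.
After: nodes reachable from 2: {2}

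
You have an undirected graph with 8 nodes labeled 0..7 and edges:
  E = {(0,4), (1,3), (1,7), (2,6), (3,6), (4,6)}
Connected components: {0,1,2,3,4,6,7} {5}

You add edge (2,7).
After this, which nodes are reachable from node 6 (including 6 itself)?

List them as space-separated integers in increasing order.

Before: nodes reachable from 6: {0,1,2,3,4,6,7}
Adding (2,7): both endpoints already in same component. Reachability from 6 unchanged.
After: nodes reachable from 6: {0,1,2,3,4,6,7}

Answer: 0 1 2 3 4 6 7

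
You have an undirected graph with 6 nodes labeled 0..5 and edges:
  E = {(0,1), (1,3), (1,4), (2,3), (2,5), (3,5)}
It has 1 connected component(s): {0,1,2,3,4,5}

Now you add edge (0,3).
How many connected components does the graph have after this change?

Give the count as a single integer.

Answer: 1

Derivation:
Initial component count: 1
Add (0,3): endpoints already in same component. Count unchanged: 1.
New component count: 1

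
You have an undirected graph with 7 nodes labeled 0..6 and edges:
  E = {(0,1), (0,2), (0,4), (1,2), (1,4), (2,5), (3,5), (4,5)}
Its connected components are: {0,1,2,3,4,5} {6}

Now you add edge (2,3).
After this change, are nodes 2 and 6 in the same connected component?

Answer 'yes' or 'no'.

Answer: no

Derivation:
Initial components: {0,1,2,3,4,5} {6}
Adding edge (2,3): both already in same component {0,1,2,3,4,5}. No change.
New components: {0,1,2,3,4,5} {6}
Are 2 and 6 in the same component? no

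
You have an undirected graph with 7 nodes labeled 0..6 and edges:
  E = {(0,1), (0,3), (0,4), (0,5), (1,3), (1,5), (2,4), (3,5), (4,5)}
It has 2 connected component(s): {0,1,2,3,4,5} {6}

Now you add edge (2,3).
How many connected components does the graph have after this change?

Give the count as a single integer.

Answer: 2

Derivation:
Initial component count: 2
Add (2,3): endpoints already in same component. Count unchanged: 2.
New component count: 2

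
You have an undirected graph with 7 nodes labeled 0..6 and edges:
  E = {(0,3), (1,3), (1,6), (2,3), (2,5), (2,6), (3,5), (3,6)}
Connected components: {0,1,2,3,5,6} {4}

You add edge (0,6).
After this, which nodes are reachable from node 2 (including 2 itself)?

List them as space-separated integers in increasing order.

Answer: 0 1 2 3 5 6

Derivation:
Before: nodes reachable from 2: {0,1,2,3,5,6}
Adding (0,6): both endpoints already in same component. Reachability from 2 unchanged.
After: nodes reachable from 2: {0,1,2,3,5,6}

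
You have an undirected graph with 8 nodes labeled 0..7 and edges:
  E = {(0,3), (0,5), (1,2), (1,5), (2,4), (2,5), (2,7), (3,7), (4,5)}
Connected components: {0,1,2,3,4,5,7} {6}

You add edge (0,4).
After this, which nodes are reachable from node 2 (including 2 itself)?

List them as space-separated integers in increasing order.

Answer: 0 1 2 3 4 5 7

Derivation:
Before: nodes reachable from 2: {0,1,2,3,4,5,7}
Adding (0,4): both endpoints already in same component. Reachability from 2 unchanged.
After: nodes reachable from 2: {0,1,2,3,4,5,7}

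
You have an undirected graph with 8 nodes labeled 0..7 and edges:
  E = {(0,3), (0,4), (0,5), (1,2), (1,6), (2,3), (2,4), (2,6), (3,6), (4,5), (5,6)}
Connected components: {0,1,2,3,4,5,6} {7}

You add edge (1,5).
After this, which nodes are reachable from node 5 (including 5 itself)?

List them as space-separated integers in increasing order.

Answer: 0 1 2 3 4 5 6

Derivation:
Before: nodes reachable from 5: {0,1,2,3,4,5,6}
Adding (1,5): both endpoints already in same component. Reachability from 5 unchanged.
After: nodes reachable from 5: {0,1,2,3,4,5,6}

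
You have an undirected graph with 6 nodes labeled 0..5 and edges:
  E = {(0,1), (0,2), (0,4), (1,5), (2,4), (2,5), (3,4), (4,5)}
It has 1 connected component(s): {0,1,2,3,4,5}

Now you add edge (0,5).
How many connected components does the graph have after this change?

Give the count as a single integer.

Answer: 1

Derivation:
Initial component count: 1
Add (0,5): endpoints already in same component. Count unchanged: 1.
New component count: 1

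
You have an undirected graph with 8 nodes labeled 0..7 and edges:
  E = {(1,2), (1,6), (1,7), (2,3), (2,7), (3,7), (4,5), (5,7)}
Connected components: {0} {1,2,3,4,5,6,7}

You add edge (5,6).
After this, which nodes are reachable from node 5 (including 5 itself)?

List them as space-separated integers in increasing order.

Before: nodes reachable from 5: {1,2,3,4,5,6,7}
Adding (5,6): both endpoints already in same component. Reachability from 5 unchanged.
After: nodes reachable from 5: {1,2,3,4,5,6,7}

Answer: 1 2 3 4 5 6 7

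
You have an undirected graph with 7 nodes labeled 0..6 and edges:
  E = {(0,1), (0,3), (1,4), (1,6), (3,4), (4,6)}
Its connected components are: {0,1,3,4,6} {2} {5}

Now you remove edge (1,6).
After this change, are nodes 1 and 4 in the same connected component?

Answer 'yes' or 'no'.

Initial components: {0,1,3,4,6} {2} {5}
Removing edge (1,6): not a bridge — component count unchanged at 3.
New components: {0,1,3,4,6} {2} {5}
Are 1 and 4 in the same component? yes

Answer: yes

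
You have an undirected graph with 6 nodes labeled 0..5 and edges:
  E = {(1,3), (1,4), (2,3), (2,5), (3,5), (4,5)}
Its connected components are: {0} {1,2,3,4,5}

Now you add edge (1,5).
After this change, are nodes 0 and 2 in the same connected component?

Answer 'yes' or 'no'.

Answer: no

Derivation:
Initial components: {0} {1,2,3,4,5}
Adding edge (1,5): both already in same component {1,2,3,4,5}. No change.
New components: {0} {1,2,3,4,5}
Are 0 and 2 in the same component? no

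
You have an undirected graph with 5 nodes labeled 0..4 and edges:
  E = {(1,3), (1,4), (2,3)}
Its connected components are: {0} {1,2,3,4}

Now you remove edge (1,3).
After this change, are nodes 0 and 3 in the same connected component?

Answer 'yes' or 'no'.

Initial components: {0} {1,2,3,4}
Removing edge (1,3): it was a bridge — component count 2 -> 3.
New components: {0} {1,4} {2,3}
Are 0 and 3 in the same component? no

Answer: no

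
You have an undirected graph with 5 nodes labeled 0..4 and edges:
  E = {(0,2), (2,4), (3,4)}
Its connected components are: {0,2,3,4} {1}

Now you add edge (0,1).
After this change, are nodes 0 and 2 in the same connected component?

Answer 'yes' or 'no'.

Initial components: {0,2,3,4} {1}
Adding edge (0,1): merges {0,2,3,4} and {1}.
New components: {0,1,2,3,4}
Are 0 and 2 in the same component? yes

Answer: yes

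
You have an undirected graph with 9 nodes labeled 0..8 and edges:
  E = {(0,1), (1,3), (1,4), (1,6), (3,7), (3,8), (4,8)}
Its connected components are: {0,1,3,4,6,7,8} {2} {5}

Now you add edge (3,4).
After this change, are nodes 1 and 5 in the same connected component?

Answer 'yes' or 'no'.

Answer: no

Derivation:
Initial components: {0,1,3,4,6,7,8} {2} {5}
Adding edge (3,4): both already in same component {0,1,3,4,6,7,8}. No change.
New components: {0,1,3,4,6,7,8} {2} {5}
Are 1 and 5 in the same component? no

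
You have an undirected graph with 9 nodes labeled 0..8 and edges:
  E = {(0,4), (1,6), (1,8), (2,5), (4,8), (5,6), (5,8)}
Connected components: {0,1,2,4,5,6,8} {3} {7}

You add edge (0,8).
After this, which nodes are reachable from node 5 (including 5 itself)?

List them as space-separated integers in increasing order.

Before: nodes reachable from 5: {0,1,2,4,5,6,8}
Adding (0,8): both endpoints already in same component. Reachability from 5 unchanged.
After: nodes reachable from 5: {0,1,2,4,5,6,8}

Answer: 0 1 2 4 5 6 8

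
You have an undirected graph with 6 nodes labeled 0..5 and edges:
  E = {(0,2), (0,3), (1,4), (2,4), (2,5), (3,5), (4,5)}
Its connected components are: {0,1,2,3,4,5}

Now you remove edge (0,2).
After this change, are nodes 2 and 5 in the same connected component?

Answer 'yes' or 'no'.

Initial components: {0,1,2,3,4,5}
Removing edge (0,2): not a bridge — component count unchanged at 1.
New components: {0,1,2,3,4,5}
Are 2 and 5 in the same component? yes

Answer: yes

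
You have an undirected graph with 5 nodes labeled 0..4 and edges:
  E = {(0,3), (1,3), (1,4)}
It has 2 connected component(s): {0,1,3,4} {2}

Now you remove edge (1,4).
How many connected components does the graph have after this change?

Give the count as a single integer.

Initial component count: 2
Remove (1,4): it was a bridge. Count increases: 2 -> 3.
  After removal, components: {0,1,3} {2} {4}
New component count: 3

Answer: 3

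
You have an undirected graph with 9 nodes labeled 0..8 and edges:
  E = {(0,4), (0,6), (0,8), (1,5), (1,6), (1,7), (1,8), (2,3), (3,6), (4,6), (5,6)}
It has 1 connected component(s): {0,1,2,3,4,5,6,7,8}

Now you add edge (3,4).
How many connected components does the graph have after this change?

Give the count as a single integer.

Initial component count: 1
Add (3,4): endpoints already in same component. Count unchanged: 1.
New component count: 1

Answer: 1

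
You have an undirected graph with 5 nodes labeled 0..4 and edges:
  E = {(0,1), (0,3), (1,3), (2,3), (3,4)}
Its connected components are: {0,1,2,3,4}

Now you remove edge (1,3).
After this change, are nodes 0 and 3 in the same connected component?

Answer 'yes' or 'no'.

Initial components: {0,1,2,3,4}
Removing edge (1,3): not a bridge — component count unchanged at 1.
New components: {0,1,2,3,4}
Are 0 and 3 in the same component? yes

Answer: yes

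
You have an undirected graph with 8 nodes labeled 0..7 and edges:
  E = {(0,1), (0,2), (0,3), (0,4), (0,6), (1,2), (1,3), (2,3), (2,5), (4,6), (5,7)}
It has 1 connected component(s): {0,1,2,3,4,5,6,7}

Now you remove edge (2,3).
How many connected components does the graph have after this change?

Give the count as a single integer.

Initial component count: 1
Remove (2,3): not a bridge. Count unchanged: 1.
  After removal, components: {0,1,2,3,4,5,6,7}
New component count: 1

Answer: 1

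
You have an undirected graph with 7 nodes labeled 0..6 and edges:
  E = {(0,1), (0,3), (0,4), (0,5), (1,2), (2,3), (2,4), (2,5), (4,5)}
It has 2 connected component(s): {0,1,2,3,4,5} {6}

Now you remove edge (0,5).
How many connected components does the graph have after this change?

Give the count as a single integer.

Answer: 2

Derivation:
Initial component count: 2
Remove (0,5): not a bridge. Count unchanged: 2.
  After removal, components: {0,1,2,3,4,5} {6}
New component count: 2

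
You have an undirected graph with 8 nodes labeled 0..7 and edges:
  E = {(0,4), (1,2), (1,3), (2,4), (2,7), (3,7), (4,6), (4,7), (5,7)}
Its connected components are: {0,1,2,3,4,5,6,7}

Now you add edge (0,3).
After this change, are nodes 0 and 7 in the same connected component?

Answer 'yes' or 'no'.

Initial components: {0,1,2,3,4,5,6,7}
Adding edge (0,3): both already in same component {0,1,2,3,4,5,6,7}. No change.
New components: {0,1,2,3,4,5,6,7}
Are 0 and 7 in the same component? yes

Answer: yes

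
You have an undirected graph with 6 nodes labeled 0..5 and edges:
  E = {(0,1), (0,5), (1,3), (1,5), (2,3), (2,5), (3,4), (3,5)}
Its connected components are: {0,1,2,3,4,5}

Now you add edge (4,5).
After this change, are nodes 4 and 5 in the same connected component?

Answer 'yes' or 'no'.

Answer: yes

Derivation:
Initial components: {0,1,2,3,4,5}
Adding edge (4,5): both already in same component {0,1,2,3,4,5}. No change.
New components: {0,1,2,3,4,5}
Are 4 and 5 in the same component? yes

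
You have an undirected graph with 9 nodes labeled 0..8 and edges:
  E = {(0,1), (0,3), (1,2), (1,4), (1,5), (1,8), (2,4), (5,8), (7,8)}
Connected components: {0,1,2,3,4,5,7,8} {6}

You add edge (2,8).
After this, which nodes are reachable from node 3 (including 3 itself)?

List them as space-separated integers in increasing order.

Answer: 0 1 2 3 4 5 7 8

Derivation:
Before: nodes reachable from 3: {0,1,2,3,4,5,7,8}
Adding (2,8): both endpoints already in same component. Reachability from 3 unchanged.
After: nodes reachable from 3: {0,1,2,3,4,5,7,8}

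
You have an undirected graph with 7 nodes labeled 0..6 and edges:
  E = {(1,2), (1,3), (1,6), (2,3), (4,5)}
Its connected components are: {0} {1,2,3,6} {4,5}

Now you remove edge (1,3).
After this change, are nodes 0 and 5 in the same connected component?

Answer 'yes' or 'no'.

Answer: no

Derivation:
Initial components: {0} {1,2,3,6} {4,5}
Removing edge (1,3): not a bridge — component count unchanged at 3.
New components: {0} {1,2,3,6} {4,5}
Are 0 and 5 in the same component? no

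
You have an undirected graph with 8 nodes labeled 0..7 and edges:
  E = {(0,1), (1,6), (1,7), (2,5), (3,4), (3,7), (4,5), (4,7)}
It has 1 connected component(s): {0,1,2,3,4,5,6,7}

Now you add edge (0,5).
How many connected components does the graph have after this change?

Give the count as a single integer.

Initial component count: 1
Add (0,5): endpoints already in same component. Count unchanged: 1.
New component count: 1

Answer: 1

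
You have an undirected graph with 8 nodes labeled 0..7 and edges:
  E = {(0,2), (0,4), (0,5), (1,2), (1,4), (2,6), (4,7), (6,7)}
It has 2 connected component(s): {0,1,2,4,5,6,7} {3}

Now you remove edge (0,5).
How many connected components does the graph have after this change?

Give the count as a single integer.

Answer: 3

Derivation:
Initial component count: 2
Remove (0,5): it was a bridge. Count increases: 2 -> 3.
  After removal, components: {0,1,2,4,6,7} {3} {5}
New component count: 3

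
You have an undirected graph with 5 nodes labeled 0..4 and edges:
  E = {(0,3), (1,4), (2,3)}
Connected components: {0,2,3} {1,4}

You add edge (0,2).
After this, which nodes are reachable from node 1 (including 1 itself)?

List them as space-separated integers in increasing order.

Before: nodes reachable from 1: {1,4}
Adding (0,2): both endpoints already in same component. Reachability from 1 unchanged.
After: nodes reachable from 1: {1,4}

Answer: 1 4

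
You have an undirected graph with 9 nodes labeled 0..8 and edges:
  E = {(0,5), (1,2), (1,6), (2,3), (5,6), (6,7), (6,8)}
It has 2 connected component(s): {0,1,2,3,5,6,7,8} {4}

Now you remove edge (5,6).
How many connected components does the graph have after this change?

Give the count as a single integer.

Answer: 3

Derivation:
Initial component count: 2
Remove (5,6): it was a bridge. Count increases: 2 -> 3.
  After removal, components: {0,5} {1,2,3,6,7,8} {4}
New component count: 3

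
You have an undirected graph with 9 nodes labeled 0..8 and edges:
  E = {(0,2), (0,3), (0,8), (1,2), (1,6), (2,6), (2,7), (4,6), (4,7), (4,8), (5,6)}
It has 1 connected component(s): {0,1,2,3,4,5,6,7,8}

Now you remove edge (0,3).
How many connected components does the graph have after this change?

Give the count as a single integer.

Initial component count: 1
Remove (0,3): it was a bridge. Count increases: 1 -> 2.
  After removal, components: {0,1,2,4,5,6,7,8} {3}
New component count: 2

Answer: 2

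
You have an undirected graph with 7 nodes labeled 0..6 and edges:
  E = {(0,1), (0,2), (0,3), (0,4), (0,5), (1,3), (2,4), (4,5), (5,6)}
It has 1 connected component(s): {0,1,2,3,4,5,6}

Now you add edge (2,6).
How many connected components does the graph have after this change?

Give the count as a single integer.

Initial component count: 1
Add (2,6): endpoints already in same component. Count unchanged: 1.
New component count: 1

Answer: 1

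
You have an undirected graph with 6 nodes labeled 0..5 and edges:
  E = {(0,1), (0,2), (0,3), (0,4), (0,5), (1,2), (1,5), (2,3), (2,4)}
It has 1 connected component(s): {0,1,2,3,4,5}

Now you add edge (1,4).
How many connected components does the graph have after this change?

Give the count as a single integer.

Initial component count: 1
Add (1,4): endpoints already in same component. Count unchanged: 1.
New component count: 1

Answer: 1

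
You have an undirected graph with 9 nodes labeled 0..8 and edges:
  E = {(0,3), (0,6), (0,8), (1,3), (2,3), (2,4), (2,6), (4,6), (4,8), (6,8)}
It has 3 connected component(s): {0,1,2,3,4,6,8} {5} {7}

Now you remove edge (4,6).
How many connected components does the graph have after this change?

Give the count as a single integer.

Answer: 3

Derivation:
Initial component count: 3
Remove (4,6): not a bridge. Count unchanged: 3.
  After removal, components: {0,1,2,3,4,6,8} {5} {7}
New component count: 3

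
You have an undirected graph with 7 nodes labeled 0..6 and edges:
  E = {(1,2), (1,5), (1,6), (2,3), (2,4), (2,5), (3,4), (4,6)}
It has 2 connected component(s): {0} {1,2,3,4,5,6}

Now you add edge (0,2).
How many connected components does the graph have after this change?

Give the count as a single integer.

Answer: 1

Derivation:
Initial component count: 2
Add (0,2): merges two components. Count decreases: 2 -> 1.
New component count: 1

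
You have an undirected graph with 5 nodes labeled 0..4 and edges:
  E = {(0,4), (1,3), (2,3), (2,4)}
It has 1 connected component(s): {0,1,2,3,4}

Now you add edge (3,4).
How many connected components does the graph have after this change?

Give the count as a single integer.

Initial component count: 1
Add (3,4): endpoints already in same component. Count unchanged: 1.
New component count: 1

Answer: 1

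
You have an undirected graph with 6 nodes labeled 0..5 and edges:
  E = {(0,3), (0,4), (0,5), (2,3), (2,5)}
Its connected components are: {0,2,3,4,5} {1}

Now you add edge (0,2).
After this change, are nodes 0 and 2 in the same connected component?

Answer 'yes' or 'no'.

Initial components: {0,2,3,4,5} {1}
Adding edge (0,2): both already in same component {0,2,3,4,5}. No change.
New components: {0,2,3,4,5} {1}
Are 0 and 2 in the same component? yes

Answer: yes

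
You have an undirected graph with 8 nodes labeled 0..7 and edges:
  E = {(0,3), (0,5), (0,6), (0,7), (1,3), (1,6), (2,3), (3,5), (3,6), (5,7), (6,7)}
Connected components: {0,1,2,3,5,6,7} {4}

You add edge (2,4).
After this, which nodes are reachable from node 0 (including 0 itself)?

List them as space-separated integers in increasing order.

Answer: 0 1 2 3 4 5 6 7

Derivation:
Before: nodes reachable from 0: {0,1,2,3,5,6,7}
Adding (2,4): merges 0's component with another. Reachability grows.
After: nodes reachable from 0: {0,1,2,3,4,5,6,7}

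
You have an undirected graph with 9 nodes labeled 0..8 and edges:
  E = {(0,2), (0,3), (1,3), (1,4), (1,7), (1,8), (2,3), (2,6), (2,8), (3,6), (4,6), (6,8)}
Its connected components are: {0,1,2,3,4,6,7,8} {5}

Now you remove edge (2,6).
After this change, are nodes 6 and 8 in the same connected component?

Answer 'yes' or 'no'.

Initial components: {0,1,2,3,4,6,7,8} {5}
Removing edge (2,6): not a bridge — component count unchanged at 2.
New components: {0,1,2,3,4,6,7,8} {5}
Are 6 and 8 in the same component? yes

Answer: yes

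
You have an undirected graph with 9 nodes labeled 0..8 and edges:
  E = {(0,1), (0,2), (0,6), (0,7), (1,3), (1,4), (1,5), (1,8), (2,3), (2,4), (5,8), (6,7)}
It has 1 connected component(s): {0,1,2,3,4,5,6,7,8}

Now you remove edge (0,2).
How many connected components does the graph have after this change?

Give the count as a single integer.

Answer: 1

Derivation:
Initial component count: 1
Remove (0,2): not a bridge. Count unchanged: 1.
  After removal, components: {0,1,2,3,4,5,6,7,8}
New component count: 1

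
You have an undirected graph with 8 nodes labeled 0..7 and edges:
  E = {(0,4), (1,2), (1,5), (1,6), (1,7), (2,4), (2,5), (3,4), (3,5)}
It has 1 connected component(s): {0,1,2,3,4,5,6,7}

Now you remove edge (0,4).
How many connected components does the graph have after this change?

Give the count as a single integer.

Answer: 2

Derivation:
Initial component count: 1
Remove (0,4): it was a bridge. Count increases: 1 -> 2.
  After removal, components: {0} {1,2,3,4,5,6,7}
New component count: 2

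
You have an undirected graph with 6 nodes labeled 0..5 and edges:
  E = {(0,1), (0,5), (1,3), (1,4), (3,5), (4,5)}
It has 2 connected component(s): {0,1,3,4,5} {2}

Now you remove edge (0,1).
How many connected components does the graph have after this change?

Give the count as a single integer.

Answer: 2

Derivation:
Initial component count: 2
Remove (0,1): not a bridge. Count unchanged: 2.
  After removal, components: {0,1,3,4,5} {2}
New component count: 2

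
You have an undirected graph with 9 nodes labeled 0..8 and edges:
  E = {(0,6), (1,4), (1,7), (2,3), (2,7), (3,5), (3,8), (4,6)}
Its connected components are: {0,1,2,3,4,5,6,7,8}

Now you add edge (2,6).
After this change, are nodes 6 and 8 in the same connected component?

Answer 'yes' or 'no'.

Initial components: {0,1,2,3,4,5,6,7,8}
Adding edge (2,6): both already in same component {0,1,2,3,4,5,6,7,8}. No change.
New components: {0,1,2,3,4,5,6,7,8}
Are 6 and 8 in the same component? yes

Answer: yes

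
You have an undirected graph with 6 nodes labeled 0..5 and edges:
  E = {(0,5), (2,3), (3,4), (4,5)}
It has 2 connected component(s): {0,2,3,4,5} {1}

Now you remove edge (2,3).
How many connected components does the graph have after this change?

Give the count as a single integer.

Answer: 3

Derivation:
Initial component count: 2
Remove (2,3): it was a bridge. Count increases: 2 -> 3.
  After removal, components: {0,3,4,5} {1} {2}
New component count: 3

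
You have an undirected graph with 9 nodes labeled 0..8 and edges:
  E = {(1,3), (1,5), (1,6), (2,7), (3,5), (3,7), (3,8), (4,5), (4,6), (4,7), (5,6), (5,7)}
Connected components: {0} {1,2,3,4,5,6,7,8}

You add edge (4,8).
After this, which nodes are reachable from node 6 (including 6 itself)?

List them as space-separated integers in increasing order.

Answer: 1 2 3 4 5 6 7 8

Derivation:
Before: nodes reachable from 6: {1,2,3,4,5,6,7,8}
Adding (4,8): both endpoints already in same component. Reachability from 6 unchanged.
After: nodes reachable from 6: {1,2,3,4,5,6,7,8}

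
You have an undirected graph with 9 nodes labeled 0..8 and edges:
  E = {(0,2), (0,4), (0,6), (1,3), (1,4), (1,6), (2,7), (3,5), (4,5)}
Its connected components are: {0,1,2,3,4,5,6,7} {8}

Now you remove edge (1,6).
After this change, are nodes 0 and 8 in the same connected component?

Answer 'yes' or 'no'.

Initial components: {0,1,2,3,4,5,6,7} {8}
Removing edge (1,6): not a bridge — component count unchanged at 2.
New components: {0,1,2,3,4,5,6,7} {8}
Are 0 and 8 in the same component? no

Answer: no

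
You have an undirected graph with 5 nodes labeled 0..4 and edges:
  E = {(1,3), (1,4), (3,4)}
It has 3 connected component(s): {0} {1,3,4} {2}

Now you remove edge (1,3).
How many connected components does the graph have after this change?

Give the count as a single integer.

Answer: 3

Derivation:
Initial component count: 3
Remove (1,3): not a bridge. Count unchanged: 3.
  After removal, components: {0} {1,3,4} {2}
New component count: 3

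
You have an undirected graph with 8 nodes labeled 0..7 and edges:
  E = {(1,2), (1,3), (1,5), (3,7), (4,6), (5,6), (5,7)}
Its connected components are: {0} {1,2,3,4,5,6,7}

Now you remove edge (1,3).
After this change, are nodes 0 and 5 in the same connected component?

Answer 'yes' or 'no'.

Answer: no

Derivation:
Initial components: {0} {1,2,3,4,5,6,7}
Removing edge (1,3): not a bridge — component count unchanged at 2.
New components: {0} {1,2,3,4,5,6,7}
Are 0 and 5 in the same component? no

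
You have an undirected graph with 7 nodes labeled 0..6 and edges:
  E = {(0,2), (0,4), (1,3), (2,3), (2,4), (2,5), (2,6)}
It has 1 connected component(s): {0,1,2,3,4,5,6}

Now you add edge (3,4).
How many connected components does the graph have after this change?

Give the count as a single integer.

Answer: 1

Derivation:
Initial component count: 1
Add (3,4): endpoints already in same component. Count unchanged: 1.
New component count: 1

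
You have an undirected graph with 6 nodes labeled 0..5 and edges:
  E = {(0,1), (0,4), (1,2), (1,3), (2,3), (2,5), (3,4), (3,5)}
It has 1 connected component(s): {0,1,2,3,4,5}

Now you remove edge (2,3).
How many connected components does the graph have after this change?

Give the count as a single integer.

Answer: 1

Derivation:
Initial component count: 1
Remove (2,3): not a bridge. Count unchanged: 1.
  After removal, components: {0,1,2,3,4,5}
New component count: 1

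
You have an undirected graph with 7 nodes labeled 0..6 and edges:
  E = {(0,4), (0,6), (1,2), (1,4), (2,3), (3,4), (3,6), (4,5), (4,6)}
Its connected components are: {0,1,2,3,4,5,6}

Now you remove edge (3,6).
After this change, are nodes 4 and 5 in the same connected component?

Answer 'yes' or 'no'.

Initial components: {0,1,2,3,4,5,6}
Removing edge (3,6): not a bridge — component count unchanged at 1.
New components: {0,1,2,3,4,5,6}
Are 4 and 5 in the same component? yes

Answer: yes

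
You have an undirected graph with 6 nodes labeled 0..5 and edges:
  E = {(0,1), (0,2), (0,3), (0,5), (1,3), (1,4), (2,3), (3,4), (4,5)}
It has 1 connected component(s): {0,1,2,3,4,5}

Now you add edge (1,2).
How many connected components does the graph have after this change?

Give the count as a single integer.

Initial component count: 1
Add (1,2): endpoints already in same component. Count unchanged: 1.
New component count: 1

Answer: 1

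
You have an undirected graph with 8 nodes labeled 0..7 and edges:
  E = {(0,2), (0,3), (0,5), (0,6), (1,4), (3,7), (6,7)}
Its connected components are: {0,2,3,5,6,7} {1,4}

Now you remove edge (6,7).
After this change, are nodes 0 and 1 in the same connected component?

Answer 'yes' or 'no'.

Answer: no

Derivation:
Initial components: {0,2,3,5,6,7} {1,4}
Removing edge (6,7): not a bridge — component count unchanged at 2.
New components: {0,2,3,5,6,7} {1,4}
Are 0 and 1 in the same component? no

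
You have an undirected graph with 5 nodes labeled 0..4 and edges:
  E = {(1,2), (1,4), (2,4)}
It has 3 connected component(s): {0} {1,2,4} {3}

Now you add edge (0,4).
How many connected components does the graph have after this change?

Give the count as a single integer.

Answer: 2

Derivation:
Initial component count: 3
Add (0,4): merges two components. Count decreases: 3 -> 2.
New component count: 2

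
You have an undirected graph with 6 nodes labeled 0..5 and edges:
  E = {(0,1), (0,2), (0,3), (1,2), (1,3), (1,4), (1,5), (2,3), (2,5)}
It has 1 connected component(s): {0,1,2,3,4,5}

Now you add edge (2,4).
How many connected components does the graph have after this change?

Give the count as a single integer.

Initial component count: 1
Add (2,4): endpoints already in same component. Count unchanged: 1.
New component count: 1

Answer: 1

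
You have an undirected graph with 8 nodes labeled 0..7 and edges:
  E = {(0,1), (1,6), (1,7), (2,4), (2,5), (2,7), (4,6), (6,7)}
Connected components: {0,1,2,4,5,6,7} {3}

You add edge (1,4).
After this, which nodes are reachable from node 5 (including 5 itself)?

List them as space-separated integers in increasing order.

Answer: 0 1 2 4 5 6 7

Derivation:
Before: nodes reachable from 5: {0,1,2,4,5,6,7}
Adding (1,4): both endpoints already in same component. Reachability from 5 unchanged.
After: nodes reachable from 5: {0,1,2,4,5,6,7}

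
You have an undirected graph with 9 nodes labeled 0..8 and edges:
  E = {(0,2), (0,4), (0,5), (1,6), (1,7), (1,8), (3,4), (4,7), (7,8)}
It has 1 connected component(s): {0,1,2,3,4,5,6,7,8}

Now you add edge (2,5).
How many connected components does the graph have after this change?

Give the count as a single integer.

Answer: 1

Derivation:
Initial component count: 1
Add (2,5): endpoints already in same component. Count unchanged: 1.
New component count: 1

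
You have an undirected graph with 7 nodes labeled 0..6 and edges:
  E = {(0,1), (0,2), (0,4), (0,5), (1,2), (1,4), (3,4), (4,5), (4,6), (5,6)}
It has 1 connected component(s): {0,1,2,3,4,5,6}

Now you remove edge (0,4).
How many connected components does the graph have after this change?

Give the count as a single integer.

Answer: 1

Derivation:
Initial component count: 1
Remove (0,4): not a bridge. Count unchanged: 1.
  After removal, components: {0,1,2,3,4,5,6}
New component count: 1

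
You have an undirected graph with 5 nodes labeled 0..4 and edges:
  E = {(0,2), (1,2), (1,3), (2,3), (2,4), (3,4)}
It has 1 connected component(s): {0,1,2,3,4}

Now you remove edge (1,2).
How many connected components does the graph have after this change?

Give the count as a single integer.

Answer: 1

Derivation:
Initial component count: 1
Remove (1,2): not a bridge. Count unchanged: 1.
  After removal, components: {0,1,2,3,4}
New component count: 1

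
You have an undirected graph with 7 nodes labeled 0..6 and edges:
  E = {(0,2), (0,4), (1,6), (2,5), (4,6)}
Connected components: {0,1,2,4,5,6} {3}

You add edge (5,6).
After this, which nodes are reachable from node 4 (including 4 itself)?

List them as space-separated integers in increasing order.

Before: nodes reachable from 4: {0,1,2,4,5,6}
Adding (5,6): both endpoints already in same component. Reachability from 4 unchanged.
After: nodes reachable from 4: {0,1,2,4,5,6}

Answer: 0 1 2 4 5 6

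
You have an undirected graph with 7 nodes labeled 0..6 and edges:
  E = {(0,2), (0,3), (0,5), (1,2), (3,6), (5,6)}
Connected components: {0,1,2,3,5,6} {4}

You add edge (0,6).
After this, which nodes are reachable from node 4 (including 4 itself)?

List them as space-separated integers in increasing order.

Before: nodes reachable from 4: {4}
Adding (0,6): both endpoints already in same component. Reachability from 4 unchanged.
After: nodes reachable from 4: {4}

Answer: 4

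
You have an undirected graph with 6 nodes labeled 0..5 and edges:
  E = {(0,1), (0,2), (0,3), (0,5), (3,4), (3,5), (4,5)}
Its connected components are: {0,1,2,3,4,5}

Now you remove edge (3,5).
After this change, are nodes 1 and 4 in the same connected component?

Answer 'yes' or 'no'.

Answer: yes

Derivation:
Initial components: {0,1,2,3,4,5}
Removing edge (3,5): not a bridge — component count unchanged at 1.
New components: {0,1,2,3,4,5}
Are 1 and 4 in the same component? yes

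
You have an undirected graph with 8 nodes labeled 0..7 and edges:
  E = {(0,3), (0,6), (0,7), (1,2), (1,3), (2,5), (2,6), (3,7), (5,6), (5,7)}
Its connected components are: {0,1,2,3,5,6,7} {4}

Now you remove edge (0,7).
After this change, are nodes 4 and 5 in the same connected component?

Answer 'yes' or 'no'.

Answer: no

Derivation:
Initial components: {0,1,2,3,5,6,7} {4}
Removing edge (0,7): not a bridge — component count unchanged at 2.
New components: {0,1,2,3,5,6,7} {4}
Are 4 and 5 in the same component? no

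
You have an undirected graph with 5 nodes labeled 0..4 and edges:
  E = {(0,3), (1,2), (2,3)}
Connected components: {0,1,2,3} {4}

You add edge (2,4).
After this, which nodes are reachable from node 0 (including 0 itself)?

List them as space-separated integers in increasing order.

Answer: 0 1 2 3 4

Derivation:
Before: nodes reachable from 0: {0,1,2,3}
Adding (2,4): merges 0's component with another. Reachability grows.
After: nodes reachable from 0: {0,1,2,3,4}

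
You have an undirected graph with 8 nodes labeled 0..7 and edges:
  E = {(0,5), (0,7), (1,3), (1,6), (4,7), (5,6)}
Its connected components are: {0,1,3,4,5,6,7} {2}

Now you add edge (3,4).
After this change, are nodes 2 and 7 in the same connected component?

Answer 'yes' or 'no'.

Answer: no

Derivation:
Initial components: {0,1,3,4,5,6,7} {2}
Adding edge (3,4): both already in same component {0,1,3,4,5,6,7}. No change.
New components: {0,1,3,4,5,6,7} {2}
Are 2 and 7 in the same component? no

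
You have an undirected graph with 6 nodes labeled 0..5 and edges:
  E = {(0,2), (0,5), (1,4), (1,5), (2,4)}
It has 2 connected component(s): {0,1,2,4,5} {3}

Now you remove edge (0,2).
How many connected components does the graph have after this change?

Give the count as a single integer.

Answer: 2

Derivation:
Initial component count: 2
Remove (0,2): not a bridge. Count unchanged: 2.
  After removal, components: {0,1,2,4,5} {3}
New component count: 2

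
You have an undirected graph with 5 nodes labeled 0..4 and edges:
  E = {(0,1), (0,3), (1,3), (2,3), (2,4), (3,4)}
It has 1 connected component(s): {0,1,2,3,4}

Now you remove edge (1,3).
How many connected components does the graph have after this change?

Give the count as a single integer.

Answer: 1

Derivation:
Initial component count: 1
Remove (1,3): not a bridge. Count unchanged: 1.
  After removal, components: {0,1,2,3,4}
New component count: 1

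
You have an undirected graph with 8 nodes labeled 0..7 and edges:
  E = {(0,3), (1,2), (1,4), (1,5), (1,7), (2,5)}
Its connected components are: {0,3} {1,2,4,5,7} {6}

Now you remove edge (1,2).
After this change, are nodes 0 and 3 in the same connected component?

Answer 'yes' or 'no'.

Initial components: {0,3} {1,2,4,5,7} {6}
Removing edge (1,2): not a bridge — component count unchanged at 3.
New components: {0,3} {1,2,4,5,7} {6}
Are 0 and 3 in the same component? yes

Answer: yes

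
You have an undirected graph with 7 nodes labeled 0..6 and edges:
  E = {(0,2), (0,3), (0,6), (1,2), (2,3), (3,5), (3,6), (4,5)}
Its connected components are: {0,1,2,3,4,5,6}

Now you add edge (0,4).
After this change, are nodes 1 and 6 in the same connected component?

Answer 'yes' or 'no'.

Answer: yes

Derivation:
Initial components: {0,1,2,3,4,5,6}
Adding edge (0,4): both already in same component {0,1,2,3,4,5,6}. No change.
New components: {0,1,2,3,4,5,6}
Are 1 and 6 in the same component? yes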